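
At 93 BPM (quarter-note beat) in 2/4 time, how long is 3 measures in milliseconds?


Step by step:
Quarter-note beat duration = 60000 / 93 ms
Beats per measure (2/4) = 2
One measure = 2 × 60000 / 93 = 120000 / 93 ms
3 measures = 3 × 120000 / 93 = 360000 / 93
= 3871.0 ms


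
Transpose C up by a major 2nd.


Let's work it out.
major 2nd: 2 letter names, 2 semitones
Letter: C + 1 → D
Pitch: C + 2 semitones, spelled as a D → D
= D


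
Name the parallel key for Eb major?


Solution.
Parallel keys share the same tonic but differ in mode
Eb major → parallel is Eb minor
= Eb minor


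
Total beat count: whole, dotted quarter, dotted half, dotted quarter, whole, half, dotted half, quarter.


Reasoning:
Beat values:
  whole = 4 beats
  dotted quarter = 1.5 beats
  dotted half = 3 beats
  dotted quarter = 1.5 beats
  whole = 4 beats
  half = 2 beats
  dotted half = 3 beats
  quarter = 1 beat
Sum = 4 + 1.5 + 3 + 1.5 + 4 + 2 + 3 + 1
= 20 beats


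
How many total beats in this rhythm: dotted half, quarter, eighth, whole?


Step by step:
Beat values:
  dotted half = 3 beats
  quarter = 1 beat
  eighth = 0.5 beats
  whole = 4 beats
Sum = 3 + 1 + 0.5 + 4
= 8.5 beats


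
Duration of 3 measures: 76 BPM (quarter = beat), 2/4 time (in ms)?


Solution.
Quarter-note beat duration = 60000 / 76 ms
Beats per measure (2/4) = 2
One measure = 2 × 60000 / 76 = 120000 / 76 ms
3 measures = 3 × 120000 / 76 = 360000 / 76
= 4736.8 ms


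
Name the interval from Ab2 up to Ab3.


Step by step:
Letter names: A → A spans 8 letter names → an octave
Semitones: Ab2 → Ab3 = 12 half-steps
An octave of 12 semitones is a perfect octave
= perfect octave


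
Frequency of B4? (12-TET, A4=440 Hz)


Step by step:
f = 440 × 2^(n/12) where n = semitones from A4
B4: 2 semitones from A4
f = 440 × 2^(2/12)
f = 493.88 Hz


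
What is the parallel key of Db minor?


Solution.
Parallel keys share the same tonic but differ in mode
Db minor → parallel is Db major
= Db major


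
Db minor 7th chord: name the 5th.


Solution.
Minor 7th chord = root + minor 3rd + perfect 5th + minor 7th
Seventh chords stack in thirds, so the letter names are D-F-A-C
Root: Db
Minor 3rd above Db: Fb
Perfect 5th above Db: Ab
Minor 7th above Db: Cb
The 5th = Ab


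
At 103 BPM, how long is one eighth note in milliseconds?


Let's work it out.
One quarter-note beat = 60000 / BPM = 60000 / 103 ms
Eighth note = 1/2 × quarter note
Duration = 1/2 × 60000 / 103 = 30000 / 103
= 291.3 ms


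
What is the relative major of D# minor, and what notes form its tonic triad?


Reasoning:
The relative major shares the key signature and is a minor 3rd above the minor tonic
A minor 3rd above D# is F#
→ relative major of D# minor is F# major
Tonic triad of F# major = root + major 3rd + perfect 5th = F# A# C#
= F# major; triad = F# A# C#


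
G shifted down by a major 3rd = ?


Let's work it out.
major 3rd: 3 letter names, 4 semitones
Letter: G - 2 → E
Pitch: G - 4 semitones, spelled as an E → Eb
= Eb


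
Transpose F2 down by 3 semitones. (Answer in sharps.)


F2: chromatic position 5 in octave 2 → absolute = 2×12 + 5 = 29
Transpose down 3: 29 - 3 = 26
26 = 2×12 + 2 → D in octave 2
Result = D2


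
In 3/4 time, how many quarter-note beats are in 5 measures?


Reasoning:
Time signature 3/4: the bottom number 4 means the quarter note gets one count
The top number 3 means 3 quarter-note beats per measure
Total = 3 × 5 measures
= 15 quarter-note beats


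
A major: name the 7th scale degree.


Solution.
Major scale pattern: W-W-H-W-W-W-H (2-2-1-2-2-2-1 semitones)
Starting from A:
  A + 2 semitones → B
  B + 2 semitones → C#
  C# + 1 semitone → D
  D + 2 semitones → E
  E + 2 semitones → F#
  F# + 2 semitones → G#
  G# + 1 semitone → A
Scale: A B C# D E F# G#
Degree 7 = G#


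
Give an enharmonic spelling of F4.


Working:
Enharmonic notes sound the same pitch but are spelled with different letter names
F and Gbb name the same pitch class
= Gbb4


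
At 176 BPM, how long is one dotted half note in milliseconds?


Working:
One quarter-note beat = 60000 / BPM = 60000 / 176 ms
Dotted half note = 3 × quarter note
Duration = 3 × 60000 / 176 = 180000 / 176
= 1022.7 ms


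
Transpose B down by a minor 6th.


Let's work it out.
minor 6th: 6 letter names, 8 semitones
Letter: B - 5 → D
Pitch: B - 8 semitones, spelled as a D → D#
= D#


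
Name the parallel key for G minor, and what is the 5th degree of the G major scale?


Let's work it out.
Parallel keys share the same tonic but differ in mode
G minor → parallel is G major
G major scale: G A B C D E F#
= G major; 5th degree = D


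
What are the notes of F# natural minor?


Natural minor scale pattern: W-H-W-W-H-W-W (2-1-2-2-1-2-2 semitones)
Starting from F#:
  F# + 2 semitones → G#
  G# + 1 semitone → A
  A + 2 semitones → B
  B + 2 semitones → C#
  C# + 1 semitone → D
  D + 2 semitones → E
  E + 2 semitones → F#
Scale = F# G# A B C# D E


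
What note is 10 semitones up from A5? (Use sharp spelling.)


Reasoning:
A5: chromatic position 9 in octave 5 → absolute = 5×12 + 9 = 69
Transpose up 10: 69 + 10 = 79
79 = 6×12 + 7 → G in octave 6
Result = G6


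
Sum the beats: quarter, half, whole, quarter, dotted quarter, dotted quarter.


Working:
Beat values:
  quarter = 1 beat
  half = 2 beats
  whole = 4 beats
  quarter = 1 beat
  dotted quarter = 1.5 beats
  dotted quarter = 1.5 beats
Sum = 1 + 2 + 4 + 1 + 1.5 + 1.5
= 11 beats


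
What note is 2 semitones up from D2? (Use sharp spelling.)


D2: chromatic position 2 in octave 2 → absolute = 2×12 + 2 = 26
Transpose up 2: 26 + 2 = 28
28 = 2×12 + 4 → E in octave 2
Result = E2


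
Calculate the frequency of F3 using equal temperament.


Let's work it out.
f = 440 × 2^(n/12) where n = semitones from A4
F3: -16 semitones from A4
f = 440 × 2^(-16/12)
f = 174.61 Hz


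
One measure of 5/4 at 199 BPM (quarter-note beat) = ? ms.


Working:
Quarter-note beat duration = 60000 / 199 ms
Beats per measure (5/4) = 5
One measure = 5 × 60000 / 199 = 300000 / 199 ms
= 1507.5 ms


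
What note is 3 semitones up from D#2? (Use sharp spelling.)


D#2: chromatic position 3 in octave 2 → absolute = 2×12 + 3 = 27
Transpose up 3: 27 + 3 = 30
30 = 2×12 + 6 → F# in octave 2
Result = F#2


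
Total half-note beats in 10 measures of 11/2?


Step by step:
Time signature 11/2: the bottom number 2 means the half note gets one count
The top number 11 means 11 half-note beats per measure
Total = 11 × 10 measures
= 110 half-note beats


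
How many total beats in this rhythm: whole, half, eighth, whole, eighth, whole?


Step by step:
Beat values:
  whole = 4 beats
  half = 2 beats
  eighth = 0.5 beats
  whole = 4 beats
  eighth = 0.5 beats
  whole = 4 beats
Sum = 4 + 2 + 0.5 + 4 + 0.5 + 4
= 15 beats


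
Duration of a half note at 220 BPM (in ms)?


Solution.
One quarter-note beat = 60000 / BPM = 60000 / 220 ms
Half note = 2 × quarter note
Duration = 2 × 60000 / 220 = 120000 / 220
= 545.5 ms


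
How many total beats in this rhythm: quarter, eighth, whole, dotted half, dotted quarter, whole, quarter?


Let's work it out.
Beat values:
  quarter = 1 beat
  eighth = 0.5 beats
  whole = 4 beats
  dotted half = 3 beats
  dotted quarter = 1.5 beats
  whole = 4 beats
  quarter = 1 beat
Sum = 1 + 0.5 + 4 + 3 + 1.5 + 4 + 1
= 15 beats


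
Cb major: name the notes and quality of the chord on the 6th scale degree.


Let's work it out.
Cb major scale: Cb Db Eb Fb Gb Ab Bb
Diatonic triad on degree 6 stacks scale notes 6, 1, 3: Ab Cb Eb
Ab→Cb = 3 semitones; Ab→Eb = 7 semitones → minor triad
= Ab Cb Eb (minor)


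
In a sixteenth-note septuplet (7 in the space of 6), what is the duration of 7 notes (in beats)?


Septuplet: 7 notes occupy the space of 6 sixteenth notes
Space = 6 × 1/4 = 3/2 beats
Each septuplet note = 3/2 / 7 = 3/14 beats
7 notes = 7 × 3/14 = 3/2
= 3/2 beats


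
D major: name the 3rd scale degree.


Let's work it out.
Major scale pattern: W-W-H-W-W-W-H (2-2-1-2-2-2-1 semitones)
Starting from D:
  D + 2 semitones → E
  E + 2 semitones → F#
  F# + 1 semitone → G
  G + 2 semitones → A
  A + 2 semitones → B
  B + 2 semitones → C#
  C# + 1 semitone → D
Scale: D E F# G A B C#
Degree 3 = F#


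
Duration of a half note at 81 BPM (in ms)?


Working:
One quarter-note beat = 60000 / BPM = 60000 / 81 ms
Half note = 2 × quarter note
Duration = 2 × 60000 / 81 = 120000 / 81
= 1481.5 ms


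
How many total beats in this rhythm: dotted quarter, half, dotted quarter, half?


Beat values:
  dotted quarter = 1.5 beats
  half = 2 beats
  dotted quarter = 1.5 beats
  half = 2 beats
Sum = 1.5 + 2 + 1.5 + 2
= 7 beats


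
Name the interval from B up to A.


Solution.
Letter names: B → A spans 7 letter names → a 7th
Semitones: B → A = 10 half-steps
A 7th of 10 semitones is a minor 7th
= minor 7th


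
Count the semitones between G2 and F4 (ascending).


Absolute semitone position = octave×12 + chromatic position
G2: 2×12 + 7 = 31
F4: 4×12 + 5 = 53
Difference = 53 - 31 = 22
= 22 semitones


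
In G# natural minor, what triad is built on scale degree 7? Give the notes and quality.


G# natural minor scale: G# A# B C# D# E F#
Diatonic triad on degree 7 stacks scale notes 7, 2, 4: F# A# C#
F#→A# = 4 semitones; F#→C# = 7 semitones → major triad
= F# A# C# (major)


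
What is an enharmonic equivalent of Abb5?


Let's work it out.
Enharmonic notes sound the same pitch but are spelled with different letter names
Abb and G name the same pitch class
= G5


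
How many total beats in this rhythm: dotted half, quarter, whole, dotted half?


Let's work it out.
Beat values:
  dotted half = 3 beats
  quarter = 1 beat
  whole = 4 beats
  dotted half = 3 beats
Sum = 3 + 1 + 4 + 3
= 11 beats


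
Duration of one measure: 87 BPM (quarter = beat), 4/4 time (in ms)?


Quarter-note beat duration = 60000 / 87 ms
Beats per measure (4/4) = 4
One measure = 4 × 60000 / 87 = 240000 / 87 ms
= 2758.6 ms


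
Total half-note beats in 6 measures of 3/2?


Working:
Time signature 3/2: the bottom number 2 means the half note gets one count
The top number 3 means 3 half-note beats per measure
Total = 3 × 6 measures
= 18 half-note beats


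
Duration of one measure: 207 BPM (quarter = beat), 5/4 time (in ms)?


Reasoning:
Quarter-note beat duration = 60000 / 207 ms
Beats per measure (5/4) = 5
One measure = 5 × 60000 / 207 = 300000 / 207 ms
= 1449.3 ms


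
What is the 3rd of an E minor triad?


Minor triad = root + minor 3rd (3 semitones) + perfect 5th (7 semitones)
A triad on E stacks thirds, so the chord tones use letter names E-G-B
Root: E
Minor 3rd above E: G
Perfect 5th above E: B
The 3rd = G


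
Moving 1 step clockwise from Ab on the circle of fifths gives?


Let's work it out.
Each clockwise step on the circle of fifths moves up a perfect 5th
From Ab: Ab → Eb
= Eb


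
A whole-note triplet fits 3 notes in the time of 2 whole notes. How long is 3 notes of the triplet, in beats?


Solution.
Triplet: 3 notes occupy the space of 2 whole notes
Space = 2 × 4 = 8 beats
Each triplet note = 8 / 3 = 8/3 beats
3 notes = 3 × 8/3 = 8
= 8 beats


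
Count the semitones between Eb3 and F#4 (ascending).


Working:
Absolute semitone position = octave×12 + chromatic position
Eb3: 3×12 + 3 = 39
F#4: 4×12 + 6 = 54
Difference = 54 - 39 = 15
= 15 semitones


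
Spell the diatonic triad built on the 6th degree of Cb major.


Let's work it out.
Cb major scale: Cb Db Eb Fb Gb Ab Bb
Diatonic triad on degree 6 stacks scale notes 6, 1, 3: Ab Cb Eb
Ab→Cb = 3 semitones; Ab→Eb = 7 semitones → minor triad
= Ab Cb Eb (minor)


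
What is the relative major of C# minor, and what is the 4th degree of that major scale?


Step by step:
The relative major shares the key signature and is a minor 3rd above the minor tonic
A minor 3rd above C# is E
→ relative major of C# minor is E major
E major scale: E F# G# A B C# D#
= E major; 4th degree = A


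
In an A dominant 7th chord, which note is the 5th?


Reasoning:
Dominant 7th chord = root + major 3rd + perfect 5th + minor 7th
Seventh chords stack in thirds, so the letter names are A-C-E-G
Root: A
Major 3rd above A: C#
Perfect 5th above A: E
Minor 7th above A: G
The 5th = E


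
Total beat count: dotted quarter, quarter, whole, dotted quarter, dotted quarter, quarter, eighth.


Step by step:
Beat values:
  dotted quarter = 1.5 beats
  quarter = 1 beat
  whole = 4 beats
  dotted quarter = 1.5 beats
  dotted quarter = 1.5 beats
  quarter = 1 beat
  eighth = 0.5 beats
Sum = 1.5 + 1 + 4 + 1.5 + 1.5 + 1 + 0.5
= 11 beats


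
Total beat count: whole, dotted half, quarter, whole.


Step by step:
Beat values:
  whole = 4 beats
  dotted half = 3 beats
  quarter = 1 beat
  whole = 4 beats
Sum = 4 + 3 + 1 + 4
= 12 beats


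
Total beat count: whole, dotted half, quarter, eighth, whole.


Reasoning:
Beat values:
  whole = 4 beats
  dotted half = 3 beats
  quarter = 1 beat
  eighth = 0.5 beats
  whole = 4 beats
Sum = 4 + 3 + 1 + 0.5 + 4
= 12.5 beats


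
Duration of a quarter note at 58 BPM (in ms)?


One quarter-note beat = 60000 / BPM = 60000 / 58 ms
Duration = 60000 / 58
= 1034.5 ms


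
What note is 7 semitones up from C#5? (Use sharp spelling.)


C#5: chromatic position 1 in octave 5 → absolute = 5×12 + 1 = 61
Transpose up 7: 61 + 7 = 68
68 = 5×12 + 8 → G# in octave 5
Result = G#5


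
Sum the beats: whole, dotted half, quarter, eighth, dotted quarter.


Solution.
Beat values:
  whole = 4 beats
  dotted half = 3 beats
  quarter = 1 beat
  eighth = 0.5 beats
  dotted quarter = 1.5 beats
Sum = 4 + 3 + 1 + 0.5 + 1.5
= 10 beats


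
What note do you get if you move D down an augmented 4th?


Step by step:
augmented 4th: 4 letter names, 6 semitones
Letter: D - 3 → A
Pitch: D - 6 semitones, spelled as an A → Ab
= Ab


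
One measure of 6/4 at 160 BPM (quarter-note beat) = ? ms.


Working:
Quarter-note beat duration = 60000 / 160 ms
Beats per measure (6/4) = 6
One measure = 6 × 60000 / 160 = 360000 / 160 ms
= 2250.0 ms


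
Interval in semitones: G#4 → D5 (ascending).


Absolute semitone position = octave×12 + chromatic position
G#4: 4×12 + 8 = 56
D5: 5×12 + 2 = 62
Difference = 62 - 56 = 6
= 6 semitones


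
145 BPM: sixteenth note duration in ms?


Step by step:
One quarter-note beat = 60000 / BPM = 60000 / 145 ms
Sixteenth note = 1/4 × quarter note
Duration = 1/4 × 60000 / 145 = 15000 / 145
= 103.4 ms


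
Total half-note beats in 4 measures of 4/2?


Working:
Time signature 4/2: the bottom number 2 means the half note gets one count
The top number 4 means 4 half-note beats per measure
Total = 4 × 4 measures
= 16 half-note beats


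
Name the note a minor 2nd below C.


Step by step:
A 2nd spans 2 letter names, so from C we land on B
A minor 2nd = 1 semitone below C
Spell B at that pitch: B
= B


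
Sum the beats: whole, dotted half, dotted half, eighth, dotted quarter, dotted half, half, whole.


Solution.
Beat values:
  whole = 4 beats
  dotted half = 3 beats
  dotted half = 3 beats
  eighth = 0.5 beats
  dotted quarter = 1.5 beats
  dotted half = 3 beats
  half = 2 beats
  whole = 4 beats
Sum = 4 + 3 + 3 + 0.5 + 1.5 + 3 + 2 + 4
= 21 beats


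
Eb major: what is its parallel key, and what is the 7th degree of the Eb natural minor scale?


Let's work it out.
Parallel keys share the same tonic but differ in mode
Eb major → parallel is Eb minor
Eb natural minor scale: Eb F Gb Ab Bb Cb Db
= Eb minor; 7th degree = Db


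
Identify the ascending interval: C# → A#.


Reasoning:
Letter names: C → A spans 6 letter names → a 6th
Semitones: C# → A# = 9 half-steps
A 6th of 9 semitones is a major 6th
= major 6th


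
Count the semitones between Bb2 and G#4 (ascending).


Absolute semitone position = octave×12 + chromatic position
Bb2: 2×12 + 10 = 34
G#4: 4×12 + 8 = 56
Difference = 56 - 34 = 22
= 22 semitones


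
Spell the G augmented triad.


Augmented triad = root + major 3rd (4 semitones) + augmented 5th (8 semitones)
A triad on G stacks thirds, so the chord tones use letter names G-B-D
Root: G
Major 3rd above G: B
Augmented 5th above G: D#
Chord = G B D#


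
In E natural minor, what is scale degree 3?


Natural minor scale pattern: W-H-W-W-H-W-W (2-1-2-2-1-2-2 semitones)
Starting from E:
  E + 2 semitones → F#
  F# + 1 semitone → G
  G + 2 semitones → A
  A + 2 semitones → B
  B + 1 semitone → C
  C + 2 semitones → D
  D + 2 semitones → E
Scale: E F# G A B C D
Degree 3 = G


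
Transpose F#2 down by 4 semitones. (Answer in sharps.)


Working:
F#2: chromatic position 6 in octave 2 → absolute = 2×12 + 6 = 30
Transpose down 4: 30 - 4 = 26
26 = 2×12 + 2 → D in octave 2
Result = D2


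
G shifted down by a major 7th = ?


Solution.
major 7th: 7 letter names, 11 semitones
Letter: G - 6 → A
Pitch: G - 11 semitones, spelled as an A → Ab
= Ab


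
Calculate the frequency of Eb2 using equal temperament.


Solution.
f = 440 × 2^(n/12) where n = semitones from A4
Eb2: -30 semitones from A4
f = 440 × 2^(-30/12)
f = 77.78 Hz


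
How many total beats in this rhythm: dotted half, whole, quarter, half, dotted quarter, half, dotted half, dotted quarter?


Reasoning:
Beat values:
  dotted half = 3 beats
  whole = 4 beats
  quarter = 1 beat
  half = 2 beats
  dotted quarter = 1.5 beats
  half = 2 beats
  dotted half = 3 beats
  dotted quarter = 1.5 beats
Sum = 3 + 4 + 1 + 2 + 1.5 + 2 + 3 + 1.5
= 18 beats


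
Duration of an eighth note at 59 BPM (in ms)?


Let's work it out.
One quarter-note beat = 60000 / BPM = 60000 / 59 ms
Eighth note = 1/2 × quarter note
Duration = 1/2 × 60000 / 59 = 30000 / 59
= 508.5 ms


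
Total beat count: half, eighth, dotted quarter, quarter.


Working:
Beat values:
  half = 2 beats
  eighth = 0.5 beats
  dotted quarter = 1.5 beats
  quarter = 1 beat
Sum = 2 + 0.5 + 1.5 + 1
= 5 beats


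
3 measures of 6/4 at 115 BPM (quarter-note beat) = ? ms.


Reasoning:
Quarter-note beat duration = 60000 / 115 ms
Beats per measure (6/4) = 6
One measure = 6 × 60000 / 115 = 360000 / 115 ms
3 measures = 3 × 360000 / 115 = 1080000 / 115
= 9391.3 ms


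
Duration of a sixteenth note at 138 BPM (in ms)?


One quarter-note beat = 60000 / BPM = 60000 / 138 ms
Sixteenth note = 1/4 × quarter note
Duration = 1/4 × 60000 / 138 = 15000 / 138
= 108.7 ms


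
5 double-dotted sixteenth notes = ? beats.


Working:
Base sixteenth note = 1/4 beats
Dot 1 adds half the previous value: +1/8
Dot 2 adds half the previous value: +1/16
One double-dotted sixteenth = 1/4 + 1/8 + 1/16 = 7/16
5 of them = 5 × 7/16 = 35/16
= 35/16 beats


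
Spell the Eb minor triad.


Minor triad = root + minor 3rd (3 semitones) + perfect 5th (7 semitones)
A triad on Eb stacks thirds, so the chord tones use letter names E-G-B
Root: Eb
Minor 3rd above Eb: Gb
Perfect 5th above Eb: Bb
Chord = Eb Gb Bb


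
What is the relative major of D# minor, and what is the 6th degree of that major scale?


The relative major shares the key signature and is a minor 3rd above the minor tonic
A minor 3rd above D# is F#
→ relative major of D# minor is F# major
F# major scale: F# G# A# B C# D# E#
= F# major; 6th degree = D#


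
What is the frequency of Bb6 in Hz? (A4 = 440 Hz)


f = 440 × 2^(n/12) where n = semitones from A4
Bb6: 25 semitones from A4
f = 440 × 2^(25/12)
f = 1864.66 Hz


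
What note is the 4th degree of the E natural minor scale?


Natural minor scale pattern: W-H-W-W-H-W-W (2-1-2-2-1-2-2 semitones)
Starting from E:
  E + 2 semitones → F#
  F# + 1 semitone → G
  G + 2 semitones → A
  A + 2 semitones → B
  B + 1 semitone → C
  C + 2 semitones → D
  D + 2 semitones → E
Scale: E F# G A B C D
Degree 4 = A


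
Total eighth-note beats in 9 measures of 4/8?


Step by step:
Time signature 4/8: the bottom number 8 means the eighth note gets one count
The top number 4 means 4 eighth-note beats per measure
Total = 4 × 9 measures
= 36 eighth-note beats


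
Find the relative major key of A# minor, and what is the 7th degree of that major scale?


Solution.
The relative major shares the key signature and is a minor 3rd above the minor tonic
A minor 3rd above A# is C#
→ relative major of A# minor is C# major
C# major scale: C# D# E# F# G# A# B#
= C# major; 7th degree = B#


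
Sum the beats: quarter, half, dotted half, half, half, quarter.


Beat values:
  quarter = 1 beat
  half = 2 beats
  dotted half = 3 beats
  half = 2 beats
  half = 2 beats
  quarter = 1 beat
Sum = 1 + 2 + 3 + 2 + 2 + 1
= 11 beats


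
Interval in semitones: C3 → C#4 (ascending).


Solution.
Absolute semitone position = octave×12 + chromatic position
C3: 3×12 + 0 = 36
C#4: 4×12 + 1 = 49
Difference = 49 - 36 = 13
= 13 semitones


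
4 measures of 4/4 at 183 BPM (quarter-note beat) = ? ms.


Quarter-note beat duration = 60000 / 183 ms
Beats per measure (4/4) = 4
One measure = 4 × 60000 / 183 = 240000 / 183 ms
4 measures = 4 × 240000 / 183 = 960000 / 183
= 5245.9 ms


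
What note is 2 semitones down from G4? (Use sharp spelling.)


Reasoning:
G4: chromatic position 7 in octave 4 → absolute = 4×12 + 7 = 55
Transpose down 2: 55 - 2 = 53
53 = 4×12 + 5 → F in octave 4
Result = F4


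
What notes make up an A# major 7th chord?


Working:
Major 7th chord = root + major 3rd + perfect 5th + major 7th
Seventh chords stack in thirds, so the letter names are A-C-E-G
Root: A#
Major 3rd above A#: C##
Perfect 5th above A#: E#
Major 7th above A#: G##
Chord = A# C## E# G##


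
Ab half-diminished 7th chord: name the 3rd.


Working:
Half-diminished 7th chord = root + minor 3rd + diminished 5th + minor 7th
Seventh chords stack in thirds, so the letter names are A-C-E-G
Root: Ab
Minor 3rd above Ab: Cb
Diminished 5th above Ab: Ebb
Minor 7th above Ab: Gb
The 3rd = Cb


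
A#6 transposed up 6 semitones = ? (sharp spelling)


A#6: chromatic position 10 in octave 6 → absolute = 6×12 + 10 = 82
Transpose up 6: 82 + 6 = 88
88 = 7×12 + 4 → E in octave 7
Result = E7


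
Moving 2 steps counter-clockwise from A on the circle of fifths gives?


Solution.
Each counter-clockwise step moves down a perfect 5th (= up a perfect 4th)
From A: A → D → G
= G


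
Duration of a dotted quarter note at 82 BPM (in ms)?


Step by step:
One quarter-note beat = 60000 / BPM = 60000 / 82 ms
Dotted quarter note = 3/2 × quarter note
Duration = 3/2 × 60000 / 82 = 90000 / 82
= 1097.6 ms


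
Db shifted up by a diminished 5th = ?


Reasoning:
diminished 5th: 5 letter names, 6 semitones
Letter: D + 4 → A
Pitch: Db + 6 semitones, spelled as an A → Abb
= Abb


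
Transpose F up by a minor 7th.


Step by step:
minor 7th: 7 letter names, 10 semitones
Letter: F + 6 → E
Pitch: F + 10 semitones, spelled as an E → Eb
= Eb


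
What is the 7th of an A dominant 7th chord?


Reasoning:
Dominant 7th chord = root + major 3rd + perfect 5th + minor 7th
Seventh chords stack in thirds, so the letter names are A-C-E-G
Root: A
Major 3rd above A: C#
Perfect 5th above A: E
Minor 7th above A: G
The 7th = G


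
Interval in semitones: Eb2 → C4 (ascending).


Solution.
Absolute semitone position = octave×12 + chromatic position
Eb2: 2×12 + 3 = 27
C4: 4×12 + 0 = 48
Difference = 48 - 27 = 21
= 21 semitones


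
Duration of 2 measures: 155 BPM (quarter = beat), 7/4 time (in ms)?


Quarter-note beat duration = 60000 / 155 ms
Beats per measure (7/4) = 7
One measure = 7 × 60000 / 155 = 420000 / 155 ms
2 measures = 2 × 420000 / 155 = 840000 / 155
= 5419.4 ms


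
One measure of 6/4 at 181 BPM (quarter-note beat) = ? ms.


Solution.
Quarter-note beat duration = 60000 / 181 ms
Beats per measure (6/4) = 6
One measure = 6 × 60000 / 181 = 360000 / 181 ms
= 1989.0 ms


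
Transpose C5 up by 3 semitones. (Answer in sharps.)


Reasoning:
C5: chromatic position 0 in octave 5 → absolute = 5×12 + 0 = 60
Transpose up 3: 60 + 3 = 63
63 = 5×12 + 3 → D# in octave 5
Result = D#5


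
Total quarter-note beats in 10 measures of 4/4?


Step by step:
Time signature 4/4: the bottom number 4 means the quarter note gets one count
The top number 4 means 4 quarter-note beats per measure
Total = 4 × 10 measures
= 40 quarter-note beats


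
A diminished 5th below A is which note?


Let's work it out.
A 5th spans 5 letter names, so from A we land on D
A diminished 5th = 6 semitones below A
Spell D at that pitch: D#
= D#


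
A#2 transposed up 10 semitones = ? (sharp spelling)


Let's work it out.
A#2: chromatic position 10 in octave 2 → absolute = 2×12 + 10 = 34
Transpose up 10: 34 + 10 = 44
44 = 3×12 + 8 → G# in octave 3
Result = G#3


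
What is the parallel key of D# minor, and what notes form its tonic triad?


Reasoning:
Parallel keys share the same tonic but differ in mode
D# minor → parallel is D# major
Tonic triad of D# major = D# F## A#
= D# major; triad = D# F## A#


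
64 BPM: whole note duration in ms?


Reasoning:
One quarter-note beat = 60000 / BPM = 60000 / 64 ms
Whole note = 4 × quarter note
Duration = 4 × 60000 / 64 = 240000 / 64
= 3750.0 ms


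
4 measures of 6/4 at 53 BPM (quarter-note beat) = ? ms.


Reasoning:
Quarter-note beat duration = 60000 / 53 ms
Beats per measure (6/4) = 6
One measure = 6 × 60000 / 53 = 360000 / 53 ms
4 measures = 4 × 360000 / 53 = 1440000 / 53
= 27169.8 ms


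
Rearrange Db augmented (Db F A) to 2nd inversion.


Working:
Root position: Db F A
2nd inversion: move root and 3rd up an octave
Bass note: A
Notes (bottom to top) = A Db F


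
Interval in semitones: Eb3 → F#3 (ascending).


Absolute semitone position = octave×12 + chromatic position
Eb3: 3×12 + 3 = 39
F#3: 3×12 + 6 = 42
Difference = 42 - 39 = 3
= 3 semitones


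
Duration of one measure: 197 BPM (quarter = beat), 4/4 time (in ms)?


Solution.
Quarter-note beat duration = 60000 / 197 ms
Beats per measure (4/4) = 4
One measure = 4 × 60000 / 197 = 240000 / 197 ms
= 1218.3 ms


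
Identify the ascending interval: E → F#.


Step by step:
Letter names: E → F spans 2 letter names → a 2nd
Semitones: E → F# = 2 half-steps
A 2nd of 2 semitones is a major 2nd
= major 2nd


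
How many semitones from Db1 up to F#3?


Solution.
Absolute semitone position = octave×12 + chromatic position
Db1: 1×12 + 1 = 13
F#3: 3×12 + 6 = 42
Difference = 42 - 13 = 29
= 29 semitones


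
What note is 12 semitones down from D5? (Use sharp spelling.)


Working:
D5: chromatic position 2 in octave 5 → absolute = 5×12 + 2 = 62
Transpose down 12: 62 - 12 = 50
50 = 4×12 + 2 → D in octave 4
Result = D4


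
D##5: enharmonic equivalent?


Working:
Enharmonic notes sound the same pitch but are spelled with different letter names
D## and E name the same pitch class
= E5


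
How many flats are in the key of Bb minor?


Flat minor keys: A(0), D(1), G(2), C(3), F(4), Bb(5), Eb(6), Ab(7)
Bb minor has 5 flats
Order of flats: Bb Eb Ab Db Gb Cb Fb → first 5: Bb, Eb, Ab, Db, Gb
= 5 flats


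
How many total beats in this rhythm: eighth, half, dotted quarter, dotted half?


Working:
Beat values:
  eighth = 0.5 beats
  half = 2 beats
  dotted quarter = 1.5 beats
  dotted half = 3 beats
Sum = 0.5 + 2 + 1.5 + 3
= 7 beats


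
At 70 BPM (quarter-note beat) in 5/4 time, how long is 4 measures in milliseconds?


Solution.
Quarter-note beat duration = 60000 / 70 ms
Beats per measure (5/4) = 5
One measure = 5 × 60000 / 70 = 300000 / 70 ms
4 measures = 4 × 300000 / 70 = 1200000 / 70
= 17142.9 ms


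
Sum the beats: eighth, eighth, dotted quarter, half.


Working:
Beat values:
  eighth = 0.5 beats
  eighth = 0.5 beats
  dotted quarter = 1.5 beats
  half = 2 beats
Sum = 0.5 + 0.5 + 1.5 + 2
= 4.5 beats


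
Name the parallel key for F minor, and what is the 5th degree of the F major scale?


Reasoning:
Parallel keys share the same tonic but differ in mode
F minor → parallel is F major
F major scale: F G A Bb C D E
= F major; 5th degree = C


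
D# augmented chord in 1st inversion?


Solution.
Root position: D# F## A##
1st inversion: move root up an octave
Bass note: F##
Notes (bottom to top) = F## A## D#


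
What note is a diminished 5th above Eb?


Solution.
A 5th spans 5 letter names, so from E we land on B
A diminished 5th = 6 semitones above Eb
Spell B at that pitch: Bbb
= Bbb


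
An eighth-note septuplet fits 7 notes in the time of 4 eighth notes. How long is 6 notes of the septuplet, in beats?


Septuplet: 7 notes occupy the space of 4 eighth notes
Space = 4 × 1/2 = 2 beats
Each septuplet note = 2 / 7 = 2/7 beats
6 notes = 6 × 2/7 = 12/7
= 12/7 beats


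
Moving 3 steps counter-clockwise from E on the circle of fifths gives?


Solution.
Each counter-clockwise step moves down a perfect 5th (= up a perfect 4th)
From E: E → A → D → G
= G


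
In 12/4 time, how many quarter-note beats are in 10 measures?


Working:
Time signature 12/4: the bottom number 4 means the quarter note gets one count
The top number 12 means 12 quarter-note beats per measure
Total = 12 × 10 measures
= 120 quarter-note beats


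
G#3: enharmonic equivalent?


Enharmonic notes sound the same pitch but are spelled with different letter names
G# and Ab name the same pitch class
= Ab3


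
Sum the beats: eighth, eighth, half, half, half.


Beat values:
  eighth = 0.5 beats
  eighth = 0.5 beats
  half = 2 beats
  half = 2 beats
  half = 2 beats
Sum = 0.5 + 0.5 + 2 + 2 + 2
= 7 beats


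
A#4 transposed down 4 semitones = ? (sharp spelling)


Let's work it out.
A#4: chromatic position 10 in octave 4 → absolute = 4×12 + 10 = 58
Transpose down 4: 58 - 4 = 54
54 = 4×12 + 6 → F# in octave 4
Result = F#4


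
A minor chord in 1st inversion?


Root position: A C E
1st inversion: move root up an octave
Bass note: C
Notes (bottom to top) = C E A


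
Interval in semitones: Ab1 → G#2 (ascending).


Step by step:
Absolute semitone position = octave×12 + chromatic position
Ab1: 1×12 + 8 = 20
G#2: 2×12 + 8 = 32
Difference = 32 - 20 = 12
= 12 semitones


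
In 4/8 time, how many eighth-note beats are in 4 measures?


Let's work it out.
Time signature 4/8: the bottom number 8 means the eighth note gets one count
The top number 4 means 4 eighth-note beats per measure
Total = 4 × 4 measures
= 16 eighth-note beats


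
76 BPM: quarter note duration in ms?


Let's work it out.
One quarter-note beat = 60000 / BPM = 60000 / 76 ms
Duration = 60000 / 76
= 789.5 ms


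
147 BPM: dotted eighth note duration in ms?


Working:
One quarter-note beat = 60000 / BPM = 60000 / 147 ms
Dotted eighth note = 3/4 × quarter note
Duration = 3/4 × 60000 / 147 = 45000 / 147
= 306.1 ms


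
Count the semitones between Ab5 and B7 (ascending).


Absolute semitone position = octave×12 + chromatic position
Ab5: 5×12 + 8 = 68
B7: 7×12 + 11 = 95
Difference = 95 - 68 = 27
= 27 semitones


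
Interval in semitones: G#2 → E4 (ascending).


Let's work it out.
Absolute semitone position = octave×12 + chromatic position
G#2: 2×12 + 8 = 32
E4: 4×12 + 4 = 52
Difference = 52 - 32 = 20
= 20 semitones


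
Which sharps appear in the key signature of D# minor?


Solution.
Sharp minor keys follow the circle of fifths: A(0), E(1), B(2), F#(3), C#(4), G#(5), D#(6), A#(7)
D# minor has 6 sharps
Order of sharps: F# C# G# D# A# E# B# → first 6: F#, C#, G#, D#, A#, E#
= F#, C#, G#, D#, A#, E#


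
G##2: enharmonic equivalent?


Working:
Enharmonic notes sound the same pitch but are spelled with different letter names
G## and A name the same pitch class
= A2


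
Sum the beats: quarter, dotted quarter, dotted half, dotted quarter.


Beat values:
  quarter = 1 beat
  dotted quarter = 1.5 beats
  dotted half = 3 beats
  dotted quarter = 1.5 beats
Sum = 1 + 1.5 + 3 + 1.5
= 7 beats


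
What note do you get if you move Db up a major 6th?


Let's work it out.
major 6th: 6 letter names, 9 semitones
Letter: D + 5 → B
Pitch: Db + 9 semitones, spelled as a B → Bb
= Bb


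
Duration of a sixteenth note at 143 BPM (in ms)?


One quarter-note beat = 60000 / BPM = 60000 / 143 ms
Sixteenth note = 1/4 × quarter note
Duration = 1/4 × 60000 / 143 = 15000 / 143
= 104.9 ms


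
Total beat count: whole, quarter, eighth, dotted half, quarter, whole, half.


Beat values:
  whole = 4 beats
  quarter = 1 beat
  eighth = 0.5 beats
  dotted half = 3 beats
  quarter = 1 beat
  whole = 4 beats
  half = 2 beats
Sum = 4 + 1 + 0.5 + 3 + 1 + 4 + 2
= 15.5 beats


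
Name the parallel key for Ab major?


Working:
Parallel keys share the same tonic but differ in mode
Ab major → parallel is Ab minor
= Ab minor


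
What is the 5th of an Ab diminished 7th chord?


Diminished 7th chord = root + minor 3rd + diminished 5th + diminished 7th
Seventh chords stack in thirds, so the letter names are A-C-E-G
Root: Ab
Minor 3rd above Ab: Cb
Diminished 5th above Ab: Ebb
Diminished 7th above Ab: Gbb
The 5th = Ebb


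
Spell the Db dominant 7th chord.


Solution.
Dominant 7th chord = root + major 3rd + perfect 5th + minor 7th
Seventh chords stack in thirds, so the letter names are D-F-A-C
Root: Db
Major 3rd above Db: F
Perfect 5th above Db: Ab
Minor 7th above Db: Cb
Chord = Db F Ab Cb


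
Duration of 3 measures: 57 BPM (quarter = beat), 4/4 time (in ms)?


Solution.
Quarter-note beat duration = 60000 / 57 ms
Beats per measure (4/4) = 4
One measure = 4 × 60000 / 57 = 240000 / 57 ms
3 measures = 3 × 240000 / 57 = 720000 / 57
= 12631.6 ms


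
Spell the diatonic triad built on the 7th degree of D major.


Step by step:
D major scale: D E F# G A B C#
Diatonic triad on degree 7 stacks scale notes 7, 2, 4: C# E G
C#→E = 3 semitones; C#→G = 6 semitones → diminished triad
= C# E G (diminished)


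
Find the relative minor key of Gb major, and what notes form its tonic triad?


The relative minor shares the major's key signature and starts on its 6th degree
6th degree = a major 6th above the tonic; a major 6th above Gb is Eb
→ relative minor of Gb major is Eb minor
Tonic triad of Eb minor = root + minor 3rd + perfect 5th = Eb Gb Bb
= Eb minor; triad = Eb Gb Bb


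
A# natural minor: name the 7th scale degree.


Natural minor scale pattern: W-H-W-W-H-W-W (2-1-2-2-1-2-2 semitones)
Starting from A#:
  A# + 2 semitones → B#
  B# + 1 semitone → C#
  C# + 2 semitones → D#
  D# + 2 semitones → E#
  E# + 1 semitone → F#
  F# + 2 semitones → G#
  G# + 2 semitones → A#
Scale: A# B# C# D# E# F# G#
Degree 7 = G#


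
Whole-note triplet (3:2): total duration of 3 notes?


Triplet: 3 notes occupy the space of 2 whole notes
Space = 2 × 4 = 8 beats
Each triplet note = 8 / 3 = 8/3 beats
3 notes = 3 × 8/3 = 8
= 8 beats


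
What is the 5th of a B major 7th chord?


Working:
Major 7th chord = root + major 3rd + perfect 5th + major 7th
Seventh chords stack in thirds, so the letter names are B-D-F-A
Root: B
Major 3rd above B: D#
Perfect 5th above B: F#
Major 7th above B: A#
The 5th = F#


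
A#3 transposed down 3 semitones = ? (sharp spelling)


Reasoning:
A#3: chromatic position 10 in octave 3 → absolute = 3×12 + 10 = 46
Transpose down 3: 46 - 3 = 43
43 = 3×12 + 7 → G in octave 3
Result = G3


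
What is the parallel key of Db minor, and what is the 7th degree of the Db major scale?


Working:
Parallel keys share the same tonic but differ in mode
Db minor → parallel is Db major
Db major scale: Db Eb F Gb Ab Bb C
= Db major; 7th degree = C


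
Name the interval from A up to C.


Letter names: A → C spans 3 letter names → a 3rd
Semitones: A → C = 3 half-steps
A 3rd of 3 semitones is a minor 3rd
= minor 3rd


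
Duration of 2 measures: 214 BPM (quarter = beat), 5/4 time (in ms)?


Step by step:
Quarter-note beat duration = 60000 / 214 ms
Beats per measure (5/4) = 5
One measure = 5 × 60000 / 214 = 300000 / 214 ms
2 measures = 2 × 300000 / 214 = 600000 / 214
= 2803.7 ms


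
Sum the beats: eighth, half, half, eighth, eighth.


Beat values:
  eighth = 0.5 beats
  half = 2 beats
  half = 2 beats
  eighth = 0.5 beats
  eighth = 0.5 beats
Sum = 0.5 + 2 + 2 + 0.5 + 0.5
= 5.5 beats


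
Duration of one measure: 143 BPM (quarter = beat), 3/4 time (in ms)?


Quarter-note beat duration = 60000 / 143 ms
Beats per measure (3/4) = 3
One measure = 3 × 60000 / 143 = 180000 / 143 ms
= 1258.7 ms


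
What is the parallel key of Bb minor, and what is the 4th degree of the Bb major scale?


Reasoning:
Parallel keys share the same tonic but differ in mode
Bb minor → parallel is Bb major
Bb major scale: Bb C D Eb F G A
= Bb major; 4th degree = Eb


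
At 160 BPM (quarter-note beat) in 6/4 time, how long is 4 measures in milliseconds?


Working:
Quarter-note beat duration = 60000 / 160 ms
Beats per measure (6/4) = 6
One measure = 6 × 60000 / 160 = 360000 / 160 ms
4 measures = 4 × 360000 / 160 = 1440000 / 160
= 9000.0 ms


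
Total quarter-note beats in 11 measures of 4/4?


Working:
Time signature 4/4: the bottom number 4 means the quarter note gets one count
The top number 4 means 4 quarter-note beats per measure
Total = 4 × 11 measures
= 44 quarter-note beats


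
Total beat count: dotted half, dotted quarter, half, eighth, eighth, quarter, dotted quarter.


Working:
Beat values:
  dotted half = 3 beats
  dotted quarter = 1.5 beats
  half = 2 beats
  eighth = 0.5 beats
  eighth = 0.5 beats
  quarter = 1 beat
  dotted quarter = 1.5 beats
Sum = 3 + 1.5 + 2 + 0.5 + 0.5 + 1 + 1.5
= 10 beats


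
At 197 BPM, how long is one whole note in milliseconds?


Step by step:
One quarter-note beat = 60000 / BPM = 60000 / 197 ms
Whole note = 4 × quarter note
Duration = 4 × 60000 / 197 = 240000 / 197
= 1218.3 ms


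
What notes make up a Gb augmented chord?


Reasoning:
Augmented triad = root + major 3rd (4 semitones) + augmented 5th (8 semitones)
A triad on Gb stacks thirds, so the chord tones use letter names G-B-D
Root: Gb
Major 3rd above Gb: Bb
Augmented 5th above Gb: D
Chord = Gb Bb D


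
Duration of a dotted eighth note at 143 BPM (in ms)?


Let's work it out.
One quarter-note beat = 60000 / BPM = 60000 / 143 ms
Dotted eighth note = 3/4 × quarter note
Duration = 3/4 × 60000 / 143 = 45000 / 143
= 314.7 ms


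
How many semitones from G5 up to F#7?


Solution.
Absolute semitone position = octave×12 + chromatic position
G5: 5×12 + 7 = 67
F#7: 7×12 + 6 = 90
Difference = 90 - 67 = 23
= 23 semitones


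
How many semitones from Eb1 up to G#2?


Absolute semitone position = octave×12 + chromatic position
Eb1: 1×12 + 3 = 15
G#2: 2×12 + 8 = 32
Difference = 32 - 15 = 17
= 17 semitones


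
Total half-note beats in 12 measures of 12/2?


Time signature 12/2: the bottom number 2 means the half note gets one count
The top number 12 means 12 half-note beats per measure
Total = 12 × 12 measures
= 144 half-note beats


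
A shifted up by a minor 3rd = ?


minor 3rd: 3 letter names, 3 semitones
Letter: A + 2 → C
Pitch: A + 3 semitones, spelled as a C → C
= C


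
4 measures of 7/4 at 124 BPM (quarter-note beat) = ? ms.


Working:
Quarter-note beat duration = 60000 / 124 ms
Beats per measure (7/4) = 7
One measure = 7 × 60000 / 124 = 420000 / 124 ms
4 measures = 4 × 420000 / 124 = 1680000 / 124
= 13548.4 ms


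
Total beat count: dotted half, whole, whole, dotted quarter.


Let's work it out.
Beat values:
  dotted half = 3 beats
  whole = 4 beats
  whole = 4 beats
  dotted quarter = 1.5 beats
Sum = 3 + 4 + 4 + 1.5
= 12.5 beats
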